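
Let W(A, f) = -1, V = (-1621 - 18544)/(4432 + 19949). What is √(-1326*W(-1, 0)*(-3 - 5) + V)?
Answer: I*√77854797713/2709 ≈ 103.0*I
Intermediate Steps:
V = -20165/24381 ≈ -0.82708
√(-1326*W(-1, 0)*(-3 - 5) + V) = √(-(-1326)*(-3 - 5) - 20165/24381) = √(-(-1326)*(-8) - 20165/24381) = √(-1326*8 - 20165/24381) = √(-10608 - 20165/24381) = √(-258653813/24381) = I*√77854797713/2709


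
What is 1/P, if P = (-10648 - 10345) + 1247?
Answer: -1/19746 ≈ -5.0643e-5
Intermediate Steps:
P = -19746 (P = -20993 + 1247 = -19746)
1/P = 1/(-19746) = -1/19746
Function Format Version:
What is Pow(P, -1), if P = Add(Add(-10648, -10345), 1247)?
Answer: Rational(-1, 19746) ≈ -5.0643e-5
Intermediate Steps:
P = -19746 (P = Add(-20993, 1247) = -19746)
Pow(P, -1) = Pow(-19746, -1) = Rational(-1, 19746)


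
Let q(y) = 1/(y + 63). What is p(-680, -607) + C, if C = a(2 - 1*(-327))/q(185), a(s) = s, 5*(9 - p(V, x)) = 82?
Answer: 407923/5 ≈ 81585.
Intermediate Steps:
p(V, x) = -37/5 (p(V, x) = 9 - ⅕*82 = 9 - 82/5 = -37/5)
q(y) = 1/(63 + y)
C = 81592 (C = (2 - 1*(-327))/(1/(63 + 185)) = (2 + 327)/(1/248) = 329/(1/248) = 329*248 = 81592)
p(-680, -607) + C = -37/5 + 81592 = 407923/5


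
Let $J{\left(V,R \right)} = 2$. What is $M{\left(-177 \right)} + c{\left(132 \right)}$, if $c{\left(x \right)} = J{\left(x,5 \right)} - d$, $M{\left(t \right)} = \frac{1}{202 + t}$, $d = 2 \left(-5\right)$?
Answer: $\frac{301}{25} \approx 12.04$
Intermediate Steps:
$d = -10$
$c{\left(x \right)} = 12$ ($c{\left(x \right)} = 2 - -10 = 2 + 10 = 12$)
$M{\left(-177 \right)} + c{\left(132 \right)} = \frac{1}{202 - 177} + 12 = \frac{1}{25} + 12 = \frac{301}{25}$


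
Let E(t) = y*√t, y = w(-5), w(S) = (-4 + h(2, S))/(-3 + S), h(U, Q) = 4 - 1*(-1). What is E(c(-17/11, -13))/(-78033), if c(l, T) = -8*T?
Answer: √26/312132 ≈ 1.6336e-5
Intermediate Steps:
h(U, Q) = 5 (h(U, Q) = 4 + 1 = 5)
w(S) = 1/(-3 + S) (w(S) = (-4 + 5)/(-3 + S) = 1/(-3 + S))
y = -⅛ (y = 1/(-3 - 5) = 1/(-8) = -⅛ ≈ -0.12500)
E(t) = -√t/8
E(c(-17/11, -13))/(-78033) = -2*√26/8/(-78033) = -√26/4*(-1/78033) = √26/312132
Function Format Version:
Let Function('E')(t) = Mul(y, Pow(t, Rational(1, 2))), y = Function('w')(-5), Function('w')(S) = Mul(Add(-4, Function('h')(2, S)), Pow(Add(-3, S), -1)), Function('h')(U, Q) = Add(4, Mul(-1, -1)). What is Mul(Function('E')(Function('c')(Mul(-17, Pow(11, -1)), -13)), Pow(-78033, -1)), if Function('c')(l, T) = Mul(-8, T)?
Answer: Mul(Rational(1, 312132), Pow(26, Rational(1, 2))) ≈ 1.6336e-5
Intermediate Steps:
Function('h')(U, Q) = 5 (Function('h')(U, Q) = Add(4, 1) = 5)
Function('w')(S) = Pow(Add(-3, S), -1) (Function('w')(S) = Mul(Add(-4, 5), Pow(Add(-3, S), -1)) = Mul(1, Pow(Add(-3, S), -1)) = Pow(Add(-3, S), -1))
y = Rational(-1, 8) (y = Pow(Add(-3, -5), -1) = Pow(-8, -1) = Rational(-1, 8) ≈ -0.12500)
Function('E')(t) = Mul(Rational(-1, 8), Pow(t, Rational(1, 2)))
Mul(Function('E')(Function('c')(Mul(-17, Pow(11, -1)), -13)), Pow(-78033, -1)) = Mul(Mul(Rational(-1, 8), Pow(Mul(-8, -13), Rational(1, 2))), Pow(-78033, -1)) = Mul(Mul(Rational(-1, 8), Pow(104, Rational(1, 2))), Rational(-1, 78033)) = Mul(Mul(Rational(-1, 8), Mul(2, Pow(26, Rational(1, 2)))), Rational(-1, 78033)) = Mul(Mul(Rational(-1, 4), Pow(26, Rational(1, 2))), Rational(-1, 78033)) = Mul(Rational(1, 312132), Pow(26, Rational(1, 2)))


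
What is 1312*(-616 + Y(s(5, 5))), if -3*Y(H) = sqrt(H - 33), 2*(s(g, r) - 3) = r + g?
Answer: -808192 - 6560*I/3 ≈ -8.0819e+5 - 2186.7*I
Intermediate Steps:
s(g, r) = 3 + g/2 + r/2 (s(g, r) = 3 + (r + g)/2 = 3 + (g + r)/2 = 3 + (g/2 + r/2) = 3 + g/2 + r/2)
Y(H) = -sqrt(-33 + H)/3 (Y(H) = -sqrt(H - 33)/3 = -sqrt(-33 + H)/3)
1312*(-616 + Y(s(5, 5))) = 1312*(-616 - sqrt(-33 + (3 + (1/2)*5 + (1/2)*5))/3) = 1312*(-616 - sqrt(-33 + (3 + 5/2 + 5/2))/3) = 1312*(-616 - sqrt(-33 + 8)/3) = 1312*(-616 - 5*I/3) = -808192 - 6560*I/3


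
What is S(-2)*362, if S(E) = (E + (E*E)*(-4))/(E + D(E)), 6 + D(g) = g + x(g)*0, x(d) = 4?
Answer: 3258/5 ≈ 651.60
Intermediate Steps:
D(g) = -6 + g (D(g) = -6 + (g + 4*0) = -6 + (g + 0) = -6 + g)
S(E) = (E - 4*E**2)/(-6 + 2*E) (S(E) = (E + (E*E)*(-4))/(E + (-6 + E)) = (E + E**2*(-4))/(-6 + 2*E) = (E - 4*E**2)/(-6 + 2*E))
S(-2)*362 = ((1/2)*(-2)*(1 - 4*(-2))/(-3 - 2))*362 = ((1/2)*(-2)*(1 + 8)/(-5))*362 = ((1/2)*(-2)*(-1/5)*9)*362 = (9/5)*362 = 3258/5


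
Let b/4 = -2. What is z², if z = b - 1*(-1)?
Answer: 49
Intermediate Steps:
b = -8 (b = 4*(-2) = -8)
z = -7 (z = -8 - 1*(-1) = -8 + 1 = -7)
z² = (-7)² = 49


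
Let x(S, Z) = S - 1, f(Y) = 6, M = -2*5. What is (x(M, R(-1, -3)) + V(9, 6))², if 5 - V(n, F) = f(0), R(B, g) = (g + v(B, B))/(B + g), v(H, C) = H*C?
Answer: 144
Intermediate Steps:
v(H, C) = C*H
R(B, g) = (g + B²)/(B + g) (R(B, g) = (g + B*B)/(B + g) = (g + B²)/(B + g))
M = -10
x(S, Z) = -1 + S
V(n, F) = -1 (V(n, F) = 5 - 1*6 = 5 - 6 = -1)
(x(M, R(-1, -3)) + V(9, 6))² = ((-1 - 10) - 1)² = (-11 - 1)² = (-12)² = 144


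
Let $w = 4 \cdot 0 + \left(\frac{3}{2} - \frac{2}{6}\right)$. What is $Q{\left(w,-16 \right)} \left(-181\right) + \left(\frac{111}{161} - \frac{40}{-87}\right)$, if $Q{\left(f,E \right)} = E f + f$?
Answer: $\frac{88766539}{28014} \approx 3168.6$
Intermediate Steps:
$w = \frac{7}{6}$ ($w = 0 + \left(3 \cdot \frac{1}{2} - \frac{1}{3}\right) = 0 + \left(\frac{3}{2} - \frac{1}{3}\right) = 0 + \frac{7}{6} = \frac{7}{6} \approx 1.1667$)
$Q{\left(f,E \right)} = f + E f$
$Q{\left(w,-16 \right)} \left(-181\right) + \left(\frac{111}{161} - \frac{40}{-87}\right) = \frac{7 \left(1 - 16\right)}{6} \left(-181\right) + \left(\frac{111}{161} - \frac{40}{-87}\right) = \frac{7}{6} \left(-15\right) \left(-181\right) + \left(111 \cdot \frac{1}{161} - - \frac{40}{87}\right) = \left(- \frac{35}{2}\right) \left(-181\right) + \left(\frac{111}{161} + \frac{40}{87}\right) = \frac{6335}{2} + \frac{16097}{14007} = \frac{88766539}{28014}$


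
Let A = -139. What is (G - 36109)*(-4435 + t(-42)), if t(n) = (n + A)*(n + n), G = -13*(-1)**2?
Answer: -388997818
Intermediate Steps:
G = -13 (G = -13*1 = -13)
t(n) = 2*n*(-139 + n) (t(n) = (n - 139)*(n + n) = (-139 + n)*(2*n) = 2*n*(-139 + n))
(G - 36109)*(-4435 + t(-42)) = (-13 - 36109)*(-4435 + 2*(-42)*(-139 - 42)) = -36122*(-4435 + 2*(-42)*(-181)) = -36122*(-4435 + 15204) = -36122*10769 = -388997818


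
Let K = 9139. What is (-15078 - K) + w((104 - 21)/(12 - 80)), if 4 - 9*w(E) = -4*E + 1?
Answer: -3705233/153 ≈ -24217.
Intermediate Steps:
w(E) = ⅓ + 4*E/9 (w(E) = 4/9 - (-4*E + 1)/9 = 4/9 - (1 - 4*E)/9 = 4/9 + (-⅑ + 4*E/9) = ⅓ + 4*E/9)
(-15078 - K) + w((104 - 21)/(12 - 80)) = (-15078 - 1*9139) + (⅓ + 4*((104 - 21)/(12 - 80))/9) = (-15078 - 9139) + (⅓ + 4*(83/(-68))/9) = -24217 + (⅓ + 4*(83*(-1/68))/9) = -24217 + (⅓ + (4/9)*(-83/68)) = -24217 + (⅓ - 83/153) = -24217 - 32/153 = -3705233/153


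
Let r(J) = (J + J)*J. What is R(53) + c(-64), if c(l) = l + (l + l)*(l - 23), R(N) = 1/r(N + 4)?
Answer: 71945857/6498 ≈ 11072.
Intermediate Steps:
r(J) = 2*J² (r(J) = (2*J)*J = 2*J²)
R(N) = 1/(2*(4 + N)²) (R(N) = 1/(2*(N + 4)²) = 1/(2*(4 + N)²))
c(l) = l + 2*l*(-23 + l) (c(l) = l + (2*l)*(-23 + l) = l + 2*l*(-23 + l))
R(53) + c(-64) = 1/(2*(4 + 53)²) - 64*(-45 + 2*(-64)) = (½)/57² - 64*(-45 - 128) = (½)*(1/3249) - 64*(-173) = 1/6498 + 11072 = 71945857/6498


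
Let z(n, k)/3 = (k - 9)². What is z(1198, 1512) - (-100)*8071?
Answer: 7584127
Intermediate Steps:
z(n, k) = 3*(-9 + k)² (z(n, k) = 3*(k - 9)² = 3*(-9 + k)²)
z(1198, 1512) - (-100)*8071 = 3*(-9 + 1512)² - (-100)*8071 = 3*1503² - 1*(-807100) = 3*2259009 + 807100 = 6777027 + 807100 = 7584127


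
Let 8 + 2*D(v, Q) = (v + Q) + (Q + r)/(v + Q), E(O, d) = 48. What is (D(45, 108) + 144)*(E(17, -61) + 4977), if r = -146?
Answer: 110903425/102 ≈ 1.0873e+6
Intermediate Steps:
D(v, Q) = -4 + Q/2 + v/2 + (-146 + Q)/(2*(Q + v)) (D(v, Q) = -4 + ((v + Q) + (Q - 146)/(v + Q))/2 = -4 + ((Q + v) + (-146 + Q)/(Q + v))/2 = -4 + (Q + v + (-146 + Q)/(Q + v))/2 = -4 + (Q/2 + v/2 + (-146 + Q)/(2*(Q + v))) = -4 + Q/2 + v/2 + (-146 + Q)/(2*(Q + v)))
(D(45, 108) + 144)*(E(17, -61) + 4977) = ((-146 + 108² + 45² - 8*45 - 7*108 + 2*108*45)/(2*(108 + 45)) + 144)*(48 + 4977) = ((½)*(-146 + 11664 + 2025 - 360 - 756 + 9720)/153 + 144)*5025 = ((½)*(1/153)*22147 + 144)*5025 = (22147/306 + 144)*5025 = (66211/306)*5025 = 110903425/102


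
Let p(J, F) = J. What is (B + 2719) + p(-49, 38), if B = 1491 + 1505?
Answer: 5666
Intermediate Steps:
B = 2996
(B + 2719) + p(-49, 38) = (2996 + 2719) - 49 = 5715 - 49 = 5666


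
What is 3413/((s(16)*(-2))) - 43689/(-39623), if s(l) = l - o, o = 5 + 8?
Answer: -134971165/237738 ≈ -567.73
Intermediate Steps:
o = 13
s(l) = -13 + l (s(l) = l - 1*13 = l - 13 = -13 + l)
3413/((s(16)*(-2))) - 43689/(-39623) = 3413/(((-13 + 16)*(-2))) - 43689/(-39623) = 3413/((3*(-2))) - 43689*(-1/39623) = 3413/(-6) + 43689/39623 = 3413*(-⅙) + 43689/39623 = -3413/6 + 43689/39623 = -134971165/237738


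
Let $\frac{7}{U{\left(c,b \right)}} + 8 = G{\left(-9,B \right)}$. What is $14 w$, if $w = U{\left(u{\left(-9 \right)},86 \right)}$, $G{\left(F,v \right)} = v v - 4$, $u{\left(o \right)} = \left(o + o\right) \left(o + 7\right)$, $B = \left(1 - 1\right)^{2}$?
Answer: $- \frac{49}{6} \approx -8.1667$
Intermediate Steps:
$B = 0$ ($B = 0^{2} = 0$)
$u{\left(o \right)} = 2 o \left(7 + o\right)$
$G{\left(F,v \right)} = -4 + v^{2}$ ($G{\left(F,v \right)} = v^{2} - 4 = -4 + v^{2}$)
$U{\left(c,b \right)} = - \frac{7}{12}$ ($U{\left(c,b \right)} = \frac{7}{-8 - \left(4 - 0^{2}\right)} = \frac{7}{-8 + \left(-4 + 0\right)} = \frac{7}{-8 - 4} = \frac{7}{-12} = 7 \left(- \frac{1}{12}\right) = - \frac{7}{12}$)
$w = - \frac{7}{12} \approx -0.58333$
$14 w = 14 \left(- \frac{7}{12}\right) = - \frac{49}{6}$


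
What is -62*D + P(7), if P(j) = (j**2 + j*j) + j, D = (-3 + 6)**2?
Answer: -453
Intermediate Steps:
D = 9 (D = 3**2 = 9)
P(j) = j + 2*j**2 (P(j) = (j**2 + j**2) + j = 2*j**2 + j = j + 2*j**2)
-62*D + P(7) = -62*9 + 7*(1 + 2*7) = -558 + 7*(1 + 14) = -558 + 7*15 = -558 + 105 = -453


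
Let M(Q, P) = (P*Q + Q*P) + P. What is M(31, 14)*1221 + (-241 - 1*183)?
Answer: 1076498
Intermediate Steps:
M(Q, P) = P + 2*P*Q (M(Q, P) = (P*Q + P*Q) + P = 2*P*Q + P = P + 2*P*Q)
M(31, 14)*1221 + (-241 - 1*183) = (14*(1 + 2*31))*1221 + (-241 - 1*183) = (14*(1 + 62))*1221 + (-241 - 183) = (14*63)*1221 - 424 = 882*1221 - 424 = 1076922 - 424 = 1076498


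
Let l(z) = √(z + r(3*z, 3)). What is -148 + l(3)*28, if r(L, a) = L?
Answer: -148 + 56*√3 ≈ -51.005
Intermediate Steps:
l(z) = 2*√z (l(z) = √(z + 3*z) = √(4*z) = 2*√z)
-148 + l(3)*28 = -148 + (2*√3)*28 = -148 + 56*√3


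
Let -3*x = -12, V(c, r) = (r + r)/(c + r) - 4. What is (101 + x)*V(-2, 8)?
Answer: -140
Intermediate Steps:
V(c, r) = -4 + 2*r/(c + r) (V(c, r) = (2*r)/(c + r) - 4 = 2*r/(c + r) - 4 = -4 + 2*r/(c + r))
x = 4 (x = -1/3*(-12) = 4)
(101 + x)*V(-2, 8) = (101 + 4)*(2*(-1*8 - 2*(-2))/(-2 + 8)) = 105*(2*(-8 + 4)/6) = 105*(2*(1/6)*(-4)) = 105*(-4/3) = -140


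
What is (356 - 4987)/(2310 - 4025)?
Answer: 4631/1715 ≈ 2.7003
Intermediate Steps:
(356 - 4987)/(2310 - 4025) = -4631/(-1715) = -4631*(-1/1715) = 4631/1715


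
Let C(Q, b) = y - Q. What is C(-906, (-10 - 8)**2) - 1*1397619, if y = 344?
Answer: -1396369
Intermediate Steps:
C(Q, b) = 344 - Q
C(-906, (-10 - 8)**2) - 1*1397619 = (344 - 1*(-906)) - 1*1397619 = (344 + 906) - 1397619 = 1250 - 1397619 = -1396369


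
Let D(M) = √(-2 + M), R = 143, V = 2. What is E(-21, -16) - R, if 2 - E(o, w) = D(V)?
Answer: -141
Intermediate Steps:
E(o, w) = 2 (E(o, w) = 2 - √(-2 + 2) = 2 - √0 = 2 - 1*0 = 2 + 0 = 2)
E(-21, -16) - R = 2 - 1*143 = 2 - 143 = -141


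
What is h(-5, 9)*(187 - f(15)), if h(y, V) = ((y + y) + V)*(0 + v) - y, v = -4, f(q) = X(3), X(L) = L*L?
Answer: 1602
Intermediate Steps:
X(L) = L²
f(q) = 9 (f(q) = 3² = 9)
h(y, V) = -9*y - 4*V (h(y, V) = ((y + y) + V)*(0 - 4) - y = (2*y + V)*(-4) - y = (V + 2*y)*(-4) - y = (-8*y - 4*V) - y = -9*y - 4*V)
h(-5, 9)*(187 - f(15)) = (-9*(-5) - 4*9)*(187 - 1*9) = (45 - 36)*(187 - 9) = 9*178 = 1602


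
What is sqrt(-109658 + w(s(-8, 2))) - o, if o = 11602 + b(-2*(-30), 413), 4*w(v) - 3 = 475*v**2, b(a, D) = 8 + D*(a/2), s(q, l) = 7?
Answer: -24000 + I*sqrt(415354)/2 ≈ -24000.0 + 322.24*I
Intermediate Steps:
b(a, D) = 8 + D*a/2 (b(a, D) = 8 + D*(a*(1/2)) = 8 + D*(a/2) = 8 + D*a/2)
w(v) = 3/4 + 475*v**2/4 (w(v) = 3/4 + (475*v**2)/4 = 3/4 + 475*v**2/4)
o = 24000 (o = 11602 + (8 + (1/2)*413*(-2*(-30))) = 11602 + (8 + (1/2)*413*60) = 11602 + (8 + 12390) = 11602 + 12398 = 24000)
sqrt(-109658 + w(s(-8, 2))) - o = sqrt(-109658 + (3/4 + (475/4)*7**2)) - 1*24000 = sqrt(-109658 + (3/4 + (475/4)*49)) - 24000 = sqrt(-109658 + (3/4 + 23275/4)) - 24000 = sqrt(-109658 + 11639/2) - 24000 = sqrt(-207677/2) - 24000 = I*sqrt(415354)/2 - 24000 = -24000 + I*sqrt(415354)/2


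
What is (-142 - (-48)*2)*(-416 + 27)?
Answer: 17894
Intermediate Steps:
(-142 - (-48)*2)*(-416 + 27) = (-142 - 1*(-96))*(-389) = (-142 + 96)*(-389) = -46*(-389) = 17894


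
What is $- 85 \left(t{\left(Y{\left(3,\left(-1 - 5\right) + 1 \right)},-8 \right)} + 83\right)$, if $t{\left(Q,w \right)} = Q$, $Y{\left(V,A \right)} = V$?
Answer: $-7310$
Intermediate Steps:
$- 85 \left(t{\left(Y{\left(3,\left(-1 - 5\right) + 1 \right)},-8 \right)} + 83\right) = - 85 \left(3 + 83\right) = \left(-85\right) 86 = -7310$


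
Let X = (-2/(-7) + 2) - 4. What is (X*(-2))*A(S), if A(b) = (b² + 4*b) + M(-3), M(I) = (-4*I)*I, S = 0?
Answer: -864/7 ≈ -123.43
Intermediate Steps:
M(I) = -4*I²
A(b) = -36 + b² + 4*b (A(b) = (b² + 4*b) - 4*(-3)² = (b² + 4*b) - 4*9 = (b² + 4*b) - 36 = -36 + b² + 4*b)
X = -12/7 (X = (-2*(-⅐) + 2) - 4 = (2/7 + 2) - 4 = 16/7 - 4 = -12/7 ≈ -1.7143)
(X*(-2))*A(S) = (-12/7*(-2))*(-36 + 0² + 4*0) = 24*(-36 + 0 + 0)/7 = (24/7)*(-36) = -864/7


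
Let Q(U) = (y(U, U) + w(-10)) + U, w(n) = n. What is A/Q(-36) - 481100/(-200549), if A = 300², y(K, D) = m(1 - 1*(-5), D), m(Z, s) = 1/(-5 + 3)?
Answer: -706942700/365707 ≈ -1933.1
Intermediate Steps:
m(Z, s) = -½ (m(Z, s) = 1/(-2) = -½)
y(K, D) = -½
Q(U) = -21/2 + U (Q(U) = (-½ - 10) + U = -21/2 + U)
A = 90000
A/Q(-36) - 481100/(-200549) = 90000/(-21/2 - 36) - 481100/(-200549) = 90000/(-93/2) - 481100*(-1/200549) = 90000*(-2/93) + 28300/11797 = -60000/31 + 28300/11797 = -706942700/365707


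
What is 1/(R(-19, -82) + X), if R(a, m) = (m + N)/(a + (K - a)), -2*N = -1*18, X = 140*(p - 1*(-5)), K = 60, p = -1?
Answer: 60/33527 ≈ 0.0017896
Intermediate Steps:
X = 560 (X = 140*(-1 - 1*(-5)) = 140*(-1 + 5) = 140*4 = 560)
N = 9 (N = -(-1)*18/2 = -1/2*(-18) = 9)
R(a, m) = 3/20 + m/60 (R(a, m) = (m + 9)/(a + (60 - a)) = (9 + m)/60 = (9 + m)*(1/60) = 3/20 + m/60)
1/(R(-19, -82) + X) = 1/((3/20 + (1/60)*(-82)) + 560) = 1/((3/20 - 41/30) + 560) = 1/(-73/60 + 560) = 1/(33527/60) = 60/33527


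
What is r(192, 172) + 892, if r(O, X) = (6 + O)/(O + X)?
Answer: 162443/182 ≈ 892.54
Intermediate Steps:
r(O, X) = (6 + O)/(O + X)
r(192, 172) + 892 = (6 + 192)/(192 + 172) + 892 = 198/364 + 892 = (1/364)*198 + 892 = 99/182 + 892 = 162443/182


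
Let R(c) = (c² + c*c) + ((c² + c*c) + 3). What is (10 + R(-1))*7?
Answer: 119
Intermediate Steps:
R(c) = 3 + 4*c² (R(c) = (c² + c²) + ((c² + c²) + 3) = 2*c² + (2*c² + 3) = 2*c² + (3 + 2*c²) = 3 + 4*c²)
(10 + R(-1))*7 = (10 + (3 + 4*(-1)²))*7 = (10 + (3 + 4*1))*7 = (10 + (3 + 4))*7 = (10 + 7)*7 = 17*7 = 119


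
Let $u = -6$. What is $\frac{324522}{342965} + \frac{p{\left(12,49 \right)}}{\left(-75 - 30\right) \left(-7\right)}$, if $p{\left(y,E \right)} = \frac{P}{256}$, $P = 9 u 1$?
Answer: $\frac{290683521}{307296640} \approx 0.94594$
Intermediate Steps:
$P = -54$ ($P = 9 \left(-6\right) 1 = \left(-54\right) 1 = -54$)
$p{\left(y,E \right)} = - \frac{27}{128}$ ($p{\left(y,E \right)} = - \frac{54}{256} = \left(-54\right) \frac{1}{256} = - \frac{27}{128}$)
$\frac{324522}{342965} + \frac{p{\left(12,49 \right)}}{\left(-75 - 30\right) \left(-7\right)} = \frac{324522}{342965} - \frac{27}{128 \left(-75 - 30\right) \left(-7\right)} = 324522 \cdot \frac{1}{342965} - \frac{27}{128 \left(\left(-105\right) \left(-7\right)\right)} = \frac{324522}{342965} - \frac{27}{128 \cdot 735} = \frac{324522}{342965} - \frac{9}{31360} = \frac{290683521}{307296640}$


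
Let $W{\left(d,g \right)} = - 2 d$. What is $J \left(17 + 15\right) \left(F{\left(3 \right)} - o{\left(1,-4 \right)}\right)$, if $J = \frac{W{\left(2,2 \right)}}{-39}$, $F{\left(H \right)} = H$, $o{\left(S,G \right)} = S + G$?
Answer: $\frac{256}{13} \approx 19.692$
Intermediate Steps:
$o{\left(S,G \right)} = G + S$
$J = \frac{4}{39}$ ($J = \frac{\left(-2\right) 2}{-39} = \left(-4\right) \left(- \frac{1}{39}\right) = \frac{4}{39} \approx 0.10256$)
$J \left(17 + 15\right) \left(F{\left(3 \right)} - o{\left(1,-4 \right)}\right) = \frac{4 \left(17 + 15\right)}{39} \left(3 - \left(-4 + 1\right)\right) = \frac{4}{39} \cdot 32 \left(3 - -3\right) = \frac{128 \left(3 + 3\right)}{39} = \frac{128}{39} \cdot 6 = \frac{256}{13}$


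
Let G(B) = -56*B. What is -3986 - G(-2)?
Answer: -4098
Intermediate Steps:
-3986 - G(-2) = -3986 - (-56)*(-2) = -3986 - 1*112 = -3986 - 112 = -4098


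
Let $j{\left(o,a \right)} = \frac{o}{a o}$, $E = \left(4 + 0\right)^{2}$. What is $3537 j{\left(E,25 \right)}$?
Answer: $\frac{3537}{25} \approx 141.48$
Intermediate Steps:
$E = 16$ ($E = 4^{2} = 16$)
$j{\left(o,a \right)} = \frac{1}{a}$ ($j{\left(o,a \right)} = o \frac{1}{a o} = \frac{1}{a}$)
$3537 j{\left(E,25 \right)} = \frac{3537}{25}$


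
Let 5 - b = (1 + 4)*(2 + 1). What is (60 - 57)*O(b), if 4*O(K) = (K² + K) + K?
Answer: 60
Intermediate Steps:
b = -10 (b = 5 - (1 + 4)*(2 + 1) = 5 - 5*3 = 5 - 1*15 = 5 - 15 = -10)
O(K) = K/2 + K²/4 (O(K) = ((K² + K) + K)/4 = ((K + K²) + K)/4 = (K² + 2*K)/4 = K/2 + K²/4)
(60 - 57)*O(b) = (60 - 57)*((¼)*(-10)*(2 - 10)) = 3*((¼)*(-10)*(-8)) = 3*20 = 60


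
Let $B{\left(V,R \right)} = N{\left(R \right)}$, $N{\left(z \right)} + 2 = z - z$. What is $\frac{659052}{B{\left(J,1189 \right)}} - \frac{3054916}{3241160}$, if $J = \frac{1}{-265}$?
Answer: $- \frac{267012386269}{810290} \approx -3.2953 \cdot 10^{5}$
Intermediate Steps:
$N{\left(z \right)} = -2$ ($N{\left(z \right)} = -2 + \left(z - z\right) = -2 + 0 = -2$)
$J = - \frac{1}{265} \approx -0.0037736$
$B{\left(V,R \right)} = -2$
$\frac{659052}{B{\left(J,1189 \right)}} - \frac{3054916}{3241160} = \frac{659052}{-2} - \frac{3054916}{3241160} = 659052 \left(- \frac{1}{2}\right) - \frac{763729}{810290} = -329526 - \frac{763729}{810290} = - \frac{267012386269}{810290}$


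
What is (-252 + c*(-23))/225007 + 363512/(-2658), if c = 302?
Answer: -40905938434/299034303 ≈ -136.79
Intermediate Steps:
(-252 + c*(-23))/225007 + 363512/(-2658) = (-252 + 302*(-23))/225007 + 363512/(-2658) = (-252 - 6946)*(1/225007) + 363512*(-1/2658) = -7198*1/225007 - 181756/1329 = -7198/225007 - 181756/1329 = -40905938434/299034303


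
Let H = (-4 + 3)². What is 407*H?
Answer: 407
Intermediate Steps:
H = 1 (H = (-1)² = 1)
407*H = 407*1 = 407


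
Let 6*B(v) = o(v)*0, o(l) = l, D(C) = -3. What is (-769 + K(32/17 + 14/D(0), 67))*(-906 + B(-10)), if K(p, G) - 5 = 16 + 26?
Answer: 654132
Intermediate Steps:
K(p, G) = 47 (K(p, G) = 5 + (16 + 26) = 5 + 42 = 47)
B(v) = 0 (B(v) = (v*0)/6 = (1/6)*0 = 0)
(-769 + K(32/17 + 14/D(0), 67))*(-906 + B(-10)) = (-769 + 47)*(-906 + 0) = -722*(-906) = 654132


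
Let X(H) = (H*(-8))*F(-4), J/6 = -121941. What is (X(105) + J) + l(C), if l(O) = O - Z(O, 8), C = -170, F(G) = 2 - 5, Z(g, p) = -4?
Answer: -729292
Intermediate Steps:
J = -731646 (J = 6*(-121941) = -731646)
F(G) = -3
X(H) = 24*H (X(H) = (H*(-8))*(-3) = -8*H*(-3) = 24*H)
l(O) = 4 + O (l(O) = O - 1*(-4) = O + 4 = 4 + O)
(X(105) + J) + l(C) = (24*105 - 731646) + (4 - 170) = (2520 - 731646) - 166 = -729126 - 166 = -729292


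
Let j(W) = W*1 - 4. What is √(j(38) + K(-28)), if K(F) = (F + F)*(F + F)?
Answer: √3170 ≈ 56.303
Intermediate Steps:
K(F) = 4*F² (K(F) = (2*F)*(2*F) = 4*F²)
j(W) = -4 + W (j(W) = W - 4 = -4 + W)
√(j(38) + K(-28)) = √((-4 + 38) + 4*(-28)²) = √(34 + 4*784) = √(34 + 3136) = √3170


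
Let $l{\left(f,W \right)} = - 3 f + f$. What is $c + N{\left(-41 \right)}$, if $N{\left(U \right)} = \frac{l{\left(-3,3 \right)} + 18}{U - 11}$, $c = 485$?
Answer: $\frac{6299}{13} \approx 484.54$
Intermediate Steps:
$l{\left(f,W \right)} = - 2 f$
$N{\left(U \right)} = \frac{24}{-11 + U}$ ($N{\left(U \right)} = \frac{\left(-2\right) \left(-3\right) + 18}{U - 11} = \frac{6 + 18}{-11 + U} = \frac{24}{-11 + U}$)
$c + N{\left(-41 \right)} = 485 + \frac{24}{-11 - 41} = 485 + \frac{24}{-52} = 485 + 24 \left(- \frac{1}{52}\right) = 485 - \frac{6}{13} = \frac{6299}{13}$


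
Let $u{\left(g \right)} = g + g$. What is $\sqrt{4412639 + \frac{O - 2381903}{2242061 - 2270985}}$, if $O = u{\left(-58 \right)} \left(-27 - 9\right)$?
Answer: $\frac{\sqrt{922918186766653}}{14462} \approx 2100.6$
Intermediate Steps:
$u{\left(g \right)} = 2 g$
$O = 4176$ ($O = 2 \left(-58\right) \left(-27 - 9\right) = \left(-116\right) \left(-36\right) = 4176$)
$\sqrt{4412639 + \frac{O - 2381903}{2242061 - 2270985}} = \sqrt{4412639 + \frac{4176 - 2381903}{2242061 - 2270985}} = \sqrt{4412639 - \frac{2377727}{-28924}} = \sqrt{4412639 - - \frac{2377727}{28924}} = \sqrt{4412639 + \frac{2377727}{28924}} = \sqrt{\frac{127633548163}{28924}} = \frac{\sqrt{922918186766653}}{14462}$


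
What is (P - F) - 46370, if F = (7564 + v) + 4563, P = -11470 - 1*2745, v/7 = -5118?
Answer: -36886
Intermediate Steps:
v = -35826 (v = 7*(-5118) = -35826)
P = -14215 (P = -11470 - 2745 = -14215)
F = -23699 (F = (7564 - 35826) + 4563 = -28262 + 4563 = -23699)
(P - F) - 46370 = (-14215 - 1*(-23699)) - 46370 = (-14215 + 23699) - 46370 = 9484 - 46370 = -36886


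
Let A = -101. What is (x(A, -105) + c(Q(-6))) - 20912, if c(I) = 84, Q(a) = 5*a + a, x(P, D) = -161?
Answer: -20989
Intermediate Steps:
Q(a) = 6*a
(x(A, -105) + c(Q(-6))) - 20912 = (-161 + 84) - 20912 = -77 - 20912 = -20989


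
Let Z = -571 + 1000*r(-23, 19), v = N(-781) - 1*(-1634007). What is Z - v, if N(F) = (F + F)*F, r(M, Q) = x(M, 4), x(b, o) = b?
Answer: -2877500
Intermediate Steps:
r(M, Q) = M
N(F) = 2*F**2 (N(F) = (2*F)*F = 2*F**2)
v = 2853929 (v = 2*(-781)**2 - 1*(-1634007) = 2*609961 + 1634007 = 1219922 + 1634007 = 2853929)
Z = -23571 (Z = -571 + 1000*(-23) = -571 - 23000 = -23571)
Z - v = -23571 - 1*2853929 = -23571 - 2853929 = -2877500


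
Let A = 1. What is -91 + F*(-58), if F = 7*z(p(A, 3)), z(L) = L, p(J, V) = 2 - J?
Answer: -497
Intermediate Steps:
F = 7 (F = 7*(2 - 1*1) = 7*(2 - 1) = 7*1 = 7)
-91 + F*(-58) = -91 + 7*(-58) = -91 - 406 = -497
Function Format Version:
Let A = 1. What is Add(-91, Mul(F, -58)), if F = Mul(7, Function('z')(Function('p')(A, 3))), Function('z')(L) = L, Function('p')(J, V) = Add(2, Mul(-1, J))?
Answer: -497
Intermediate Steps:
F = 7 (F = Mul(7, Add(2, Mul(-1, 1))) = Mul(7, Add(2, -1)) = Mul(7, 1) = 7)
Add(-91, Mul(F, -58)) = Add(-91, Mul(7, -58)) = Add(-91, -406) = -497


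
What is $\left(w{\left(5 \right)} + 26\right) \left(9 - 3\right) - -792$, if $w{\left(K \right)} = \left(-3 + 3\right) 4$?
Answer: $948$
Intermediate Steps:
$w{\left(K \right)} = 0$ ($w{\left(K \right)} = 0 \cdot 4 = 0$)
$\left(w{\left(5 \right)} + 26\right) \left(9 - 3\right) - -792 = \left(0 + 26\right) \left(9 - 3\right) - -792 = 26 \cdot 6 + 792 = 156 + 792 = 948$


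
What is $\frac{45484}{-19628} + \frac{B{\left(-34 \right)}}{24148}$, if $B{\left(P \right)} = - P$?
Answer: $- \frac{137210035}{59247118} \approx -2.3159$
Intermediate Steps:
$\frac{45484}{-19628} + \frac{B{\left(-34 \right)}}{24148} = \frac{45484}{-19628} + \frac{\left(-1\right) \left(-34\right)}{24148} = 45484 \left(- \frac{1}{19628}\right) + 34 \cdot \frac{1}{24148} = - \frac{11371}{4907} + \frac{17}{12074} = - \frac{137210035}{59247118}$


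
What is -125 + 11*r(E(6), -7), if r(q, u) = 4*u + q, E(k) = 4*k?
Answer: -169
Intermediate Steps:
r(q, u) = q + 4*u
-125 + 11*r(E(6), -7) = -125 + 11*(4*6 + 4*(-7)) = -125 + 11*(24 - 28) = -125 + 11*(-4) = -125 - 44 = -169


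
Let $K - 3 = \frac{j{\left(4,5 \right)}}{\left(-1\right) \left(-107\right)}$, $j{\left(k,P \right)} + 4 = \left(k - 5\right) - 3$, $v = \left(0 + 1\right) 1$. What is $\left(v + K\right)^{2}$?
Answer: $\frac{176400}{11449} \approx 15.407$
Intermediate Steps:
$v = 1$ ($v = 1 \cdot 1 = 1$)
$j{\left(k,P \right)} = -12 + k$ ($j{\left(k,P \right)} = -4 + \left(\left(k - 5\right) - 3\right) = -4 + \left(\left(-5 + k\right) - 3\right) = -4 + \left(-8 + k\right) = -12 + k$)
$K = \frac{313}{107}$ ($K = 3 + \frac{-12 + 4}{\left(-1\right) \left(-107\right)} = 3 - \frac{8}{107} = \frac{313}{107} \approx 2.9252$)
$\left(v + K\right)^{2} = \left(1 + \frac{313}{107}\right)^{2} = \left(\frac{420}{107}\right)^{2} = \frac{176400}{11449}$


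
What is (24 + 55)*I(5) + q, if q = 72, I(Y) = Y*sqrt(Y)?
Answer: 72 + 395*sqrt(5) ≈ 955.25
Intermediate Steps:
I(Y) = Y**(3/2)
(24 + 55)*I(5) + q = (24 + 55)*5**(3/2) + 72 = 79*(5*sqrt(5)) + 72 = 395*sqrt(5) + 72 = 72 + 395*sqrt(5)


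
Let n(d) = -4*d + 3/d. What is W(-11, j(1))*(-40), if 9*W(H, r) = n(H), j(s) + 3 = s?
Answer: -19240/99 ≈ -194.34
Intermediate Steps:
j(s) = -3 + s
W(H, r) = -4*H/9 + 1/(3*H) (W(H, r) = (-4*H + 3/H)/9 = -4*H/9 + 1/(3*H))
W(-11, j(1))*(-40) = ((⅑)*(3 - 4*(-11)²)/(-11))*(-40) = ((⅑)*(-1/11)*(3 - 4*121))*(-40) = ((⅑)*(-1/11)*(3 - 484))*(-40) = ((⅑)*(-1/11)*(-481))*(-40) = (481/99)*(-40) = -19240/99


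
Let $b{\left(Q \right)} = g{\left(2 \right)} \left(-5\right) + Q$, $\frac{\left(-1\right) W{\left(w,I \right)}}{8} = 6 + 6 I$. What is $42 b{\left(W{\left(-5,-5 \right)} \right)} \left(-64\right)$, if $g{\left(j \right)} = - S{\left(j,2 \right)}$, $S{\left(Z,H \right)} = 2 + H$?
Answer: $-569856$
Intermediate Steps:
$W{\left(w,I \right)} = -48 - 48 I$ ($W{\left(w,I \right)} = - 8 \left(6 + 6 I\right) = -48 - 48 I$)
$g{\left(j \right)} = -4$ ($g{\left(j \right)} = - (2 + 2) = \left(-1\right) 4 = -4$)
$b{\left(Q \right)} = 20 + Q$ ($b{\left(Q \right)} = \left(-4\right) \left(-5\right) + Q = 20 + Q$)
$42 b{\left(W{\left(-5,-5 \right)} \right)} \left(-64\right) = 42 \left(20 - -192\right) \left(-64\right) = 42 \left(20 + \left(-48 + 240\right)\right) \left(-64\right) = 42 \left(20 + 192\right) \left(-64\right) = 42 \cdot 212 \left(-64\right) = 8904 \left(-64\right) = -569856$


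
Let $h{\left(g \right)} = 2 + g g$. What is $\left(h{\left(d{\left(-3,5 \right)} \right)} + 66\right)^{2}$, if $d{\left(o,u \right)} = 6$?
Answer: $10816$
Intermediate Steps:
$h{\left(g \right)} = 2 + g^{2}$
$\left(h{\left(d{\left(-3,5 \right)} \right)} + 66\right)^{2} = \left(\left(2 + 6^{2}\right) + 66\right)^{2} = \left(\left(2 + 36\right) + 66\right)^{2} = \left(38 + 66\right)^{2} = 104^{2} = 10816$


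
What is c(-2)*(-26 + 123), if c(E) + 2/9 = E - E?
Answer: -194/9 ≈ -21.556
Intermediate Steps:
c(E) = -2/9 (c(E) = -2/9 + (E - E) = -2/9 + 0 = -2/9)
c(-2)*(-26 + 123) = -2*(-26 + 123)/9 = -2/9*97 = -194/9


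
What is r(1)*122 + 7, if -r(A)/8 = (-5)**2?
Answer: -24393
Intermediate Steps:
r(A) = -200 (r(A) = -8*(-5)**2 = -8*25 = -200)
r(1)*122 + 7 = -200*122 + 7 = -24400 + 7 = -24393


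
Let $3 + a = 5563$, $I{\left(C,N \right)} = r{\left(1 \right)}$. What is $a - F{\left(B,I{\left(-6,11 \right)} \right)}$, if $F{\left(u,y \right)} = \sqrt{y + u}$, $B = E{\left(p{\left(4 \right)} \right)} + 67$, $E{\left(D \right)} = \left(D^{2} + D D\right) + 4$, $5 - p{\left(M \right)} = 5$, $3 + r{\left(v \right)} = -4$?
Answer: $5552$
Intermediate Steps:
$r{\left(v \right)} = -7$ ($r{\left(v \right)} = -3 - 4 = -7$)
$I{\left(C,N \right)} = -7$
$a = 5560$ ($a = -3 + 5563 = 5560$)
$p{\left(M \right)} = 0$ ($p{\left(M \right)} = 5 - 5 = 0$)
$E{\left(D \right)} = 4 + 2 D^{2}$ ($E{\left(D \right)} = \left(D^{2} + D^{2}\right) + 4 = 2 D^{2} + 4 = 4 + 2 D^{2}$)
$B = 71$ ($B = \left(4 + 2 \cdot 0^{2}\right) + 67 = \left(4 + 2 \cdot 0\right) + 67 = \left(4 + 0\right) + 67 = 4 + 67 = 71$)
$F{\left(u,y \right)} = \sqrt{u + y}$
$a - F{\left(B,I{\left(-6,11 \right)} \right)} = 5560 - \sqrt{71 - 7} = 5560 - \sqrt{64} = 5560 - 8 = 5552$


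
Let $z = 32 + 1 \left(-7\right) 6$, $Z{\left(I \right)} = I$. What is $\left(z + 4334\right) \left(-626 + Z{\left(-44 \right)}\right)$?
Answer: $-2897080$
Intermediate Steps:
$z = -10$ ($z = 32 - 42 = -10$)
$\left(z + 4334\right) \left(-626 + Z{\left(-44 \right)}\right) = \left(-10 + 4334\right) \left(-626 - 44\right) = 4324 \left(-670\right) = -2897080$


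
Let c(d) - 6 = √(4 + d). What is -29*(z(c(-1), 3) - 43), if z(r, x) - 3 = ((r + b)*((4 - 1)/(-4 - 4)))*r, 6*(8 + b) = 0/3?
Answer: 8497/8 + 87*√3/2 ≈ 1137.5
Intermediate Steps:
b = -8 (b = -8 + (0/3)/6 = -8 + (0*(⅓))/6 = -8 + (⅙)*0 = -8 + 0 = -8)
c(d) = 6 + √(4 + d)
z(r, x) = 3 + r*(3 - 3*r/8) (z(r, x) = 3 + ((r - 8)*((4 - 1)/(-4 - 4)))*r = 3 + ((-8 + r)*(3/(-8)))*r = 3 + ((-8 + r)*(3*(-⅛)))*r = 3 + ((-8 + r)*(-3/8))*r = 3 + (3 - 3*r/8)*r = 3 + r*(3 - 3*r/8))
-29*(z(c(-1), 3) - 43) = -29*((3 + 3*(6 + √(4 - 1)) - 3*(6 + √(4 - 1))²/8) - 43) = -29*((3 + 3*(6 + √3) - 3*(6 + √3)²/8) - 43) = -29*((3 + (18 + 3*√3) - 3*(6 + √3)²/8) - 43) = -29*((21 + 3*√3 - 3*(6 + √3)²/8) - 43) = -29*(-22 + 3*√3 - 3*(6 + √3)²/8) = 638 - 87*√3 + 87*(6 + √3)²/8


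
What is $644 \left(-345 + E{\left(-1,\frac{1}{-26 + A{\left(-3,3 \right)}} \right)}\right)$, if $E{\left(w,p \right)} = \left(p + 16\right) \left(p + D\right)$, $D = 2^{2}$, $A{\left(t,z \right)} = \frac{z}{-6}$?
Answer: $- \frac{509690580}{2809} \approx -1.8145 \cdot 10^{5}$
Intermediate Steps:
$A{\left(t,z \right)} = - \frac{z}{6}$ ($A{\left(t,z \right)} = z \left(- \frac{1}{6}\right) = - \frac{z}{6}$)
$D = 4$
$E{\left(w,p \right)} = \left(4 + p\right) \left(16 + p\right)$ ($E{\left(w,p \right)} = \left(p + 16\right) \left(p + 4\right) = \left(16 + p\right) \left(4 + p\right) = \left(4 + p\right) \left(16 + p\right)$)
$644 \left(-345 + E{\left(-1,\frac{1}{-26 + A{\left(-3,3 \right)}} \right)}\right) = 644 \left(-345 + \left(64 + \left(\frac{1}{-26 - \frac{1}{2}}\right)^{2} + \frac{20}{-26 - \frac{1}{2}}\right)\right) = 644 \left(-345 + \left(64 + \left(\frac{1}{- \frac{53}{2}}\right)^{2} + \frac{20}{- \frac{53}{2}}\right)\right) = 644 \left(-345 + \left(64 + \left(- \frac{2}{53}\right)^{2} + 20 \left(- \frac{2}{53}\right)\right)\right) = 644 \left(-345 + \left(64 + \frac{4}{2809} - \frac{40}{53}\right)\right) = 644 \left(-345 + \frac{177660}{2809}\right) = 644 \left(- \frac{791445}{2809}\right) = - \frac{509690580}{2809}$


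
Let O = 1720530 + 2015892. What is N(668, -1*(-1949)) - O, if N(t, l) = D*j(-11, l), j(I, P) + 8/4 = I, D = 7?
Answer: -3736513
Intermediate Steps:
j(I, P) = -2 + I
N(t, l) = -91 (N(t, l) = 7*(-2 - 11) = 7*(-13) = -91)
O = 3736422
N(668, -1*(-1949)) - O = -91 - 1*3736422 = -91 - 3736422 = -3736513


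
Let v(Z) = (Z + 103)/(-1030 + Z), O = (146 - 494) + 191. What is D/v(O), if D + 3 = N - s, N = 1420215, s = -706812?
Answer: 140265416/3 ≈ 4.6755e+7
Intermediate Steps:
O = -157 (O = -348 + 191 = -157)
v(Z) = (103 + Z)/(-1030 + Z)
D = 2127024 (D = -3 + (1420215 - 1*(-706812)) = -3 + (1420215 + 706812) = -3 + 2127027 = 2127024)
D/v(O) = 2127024/(((103 - 157)/(-1030 - 157))) = 2127024/((-54/(-1187))) = 2127024/((-1/1187*(-54))) = 2127024/(54/1187) = 2127024*(1187/54) = 140265416/3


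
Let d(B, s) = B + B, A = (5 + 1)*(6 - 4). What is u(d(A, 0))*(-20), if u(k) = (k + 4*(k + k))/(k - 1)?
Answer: -4320/23 ≈ -187.83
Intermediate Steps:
A = 12 (A = 6*2 = 12)
d(B, s) = 2*B
u(k) = 9*k/(-1 + k) (u(k) = (k + 4*(2*k))/(-1 + k) = (k + 8*k)/(-1 + k) = (9*k)/(-1 + k) = 9*k/(-1 + k))
u(d(A, 0))*(-20) = (9*(2*12)/(-1 + 2*12))*(-20) = (9*24/(-1 + 24))*(-20) = (9*24/23)*(-20) = (9*24*(1/23))*(-20) = (216/23)*(-20) = -4320/23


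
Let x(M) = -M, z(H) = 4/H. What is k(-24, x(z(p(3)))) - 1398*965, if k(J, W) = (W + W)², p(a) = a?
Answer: -12141566/9 ≈ -1.3491e+6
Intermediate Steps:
k(J, W) = 4*W² (k(J, W) = (2*W)² = 4*W²)
k(-24, x(z(p(3)))) - 1398*965 = 4*(-4/3)² - 1398*965 = 4*(-4/3)² - 1349070 = 4*(16/9) - 1349070 = 64/9 - 1349070 = -12141566/9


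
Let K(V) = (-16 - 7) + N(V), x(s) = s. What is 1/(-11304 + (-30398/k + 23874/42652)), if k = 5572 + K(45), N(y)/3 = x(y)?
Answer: -15152123/171352150622 ≈ -8.8427e-5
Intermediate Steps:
N(y) = 3*y
K(V) = -23 + 3*V (K(V) = (-16 - 7) + 3*V = -23 + 3*V)
k = 5684 (k = 5572 + (-23 + 3*45) = 5572 + (-23 + 135) = 5572 + 112 = 5684)
1/(-11304 + (-30398/k + 23874/42652)) = 1/(-11304 + (-30398/5684 + 23874/42652)) = 1/(-11304 + (-30398*1/5684 + 23874*(1/42652))) = 1/(-11304 + (-15199/2842 + 11937/21326)) = 1/(-11304 - 72552230/15152123) = 1/(-171352150622/15152123) = -15152123/171352150622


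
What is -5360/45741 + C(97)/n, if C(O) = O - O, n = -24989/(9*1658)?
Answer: -5360/45741 ≈ -0.11718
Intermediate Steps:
n = -24989/14922 ≈ -1.6746
C(O) = 0
-5360/45741 + C(97)/n = -5360/45741 + 0/(-24989/14922) = -5360*1/45741 + 0*(-14922/24989) = -5360/45741 + 0 = -5360/45741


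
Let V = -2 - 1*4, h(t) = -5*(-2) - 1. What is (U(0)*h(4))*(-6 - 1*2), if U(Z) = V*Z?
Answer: 0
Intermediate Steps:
h(t) = 9 (h(t) = 10 - 1 = 9)
V = -6 (V = -2 - 4 = -6)
U(Z) = -6*Z
(U(0)*h(4))*(-6 - 1*2) = (-6*0*9)*(-6 - 1*2) = (0*9)*(-6 - 2) = 0*(-8) = 0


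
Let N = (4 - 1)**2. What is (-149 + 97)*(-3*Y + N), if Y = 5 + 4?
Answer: 936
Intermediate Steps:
N = 9 (N = 3**2 = 9)
Y = 9
(-149 + 97)*(-3*Y + N) = (-149 + 97)*(-3*9 + 9) = -52*(-27 + 9) = -52*(-18) = 936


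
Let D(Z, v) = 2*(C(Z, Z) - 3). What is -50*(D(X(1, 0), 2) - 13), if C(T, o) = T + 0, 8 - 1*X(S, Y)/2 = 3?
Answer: -50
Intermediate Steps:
X(S, Y) = 10 (X(S, Y) = 16 - 2*3 = 16 - 6 = 10)
C(T, o) = T
D(Z, v) = -6 + 2*Z (D(Z, v) = 2*(Z - 3) = 2*(-3 + Z) = -6 + 2*Z)
-50*(D(X(1, 0), 2) - 13) = -50*((-6 + 2*10) - 13) = -50*((-6 + 20) - 13) = -50*(14 - 13) = -50*1 = -50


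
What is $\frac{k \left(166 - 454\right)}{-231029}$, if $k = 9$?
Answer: $\frac{2592}{231029} \approx 0.011219$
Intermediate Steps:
$\frac{k \left(166 - 454\right)}{-231029} = \frac{9 \left(166 - 454\right)}{-231029} = 9 \left(-288\right) \left(- \frac{1}{231029}\right) = \left(-2592\right) \left(- \frac{1}{231029}\right) = \frac{2592}{231029}$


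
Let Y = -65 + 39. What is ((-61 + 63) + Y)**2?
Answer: 576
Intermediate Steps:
Y = -26
((-61 + 63) + Y)**2 = ((-61 + 63) - 26)**2 = (2 - 26)**2 = (-24)**2 = 576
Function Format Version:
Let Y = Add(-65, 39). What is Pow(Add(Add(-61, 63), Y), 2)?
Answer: 576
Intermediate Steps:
Y = -26
Pow(Add(Add(-61, 63), Y), 2) = Pow(Add(Add(-61, 63), -26), 2) = Pow(Add(2, -26), 2) = Pow(-24, 2) = 576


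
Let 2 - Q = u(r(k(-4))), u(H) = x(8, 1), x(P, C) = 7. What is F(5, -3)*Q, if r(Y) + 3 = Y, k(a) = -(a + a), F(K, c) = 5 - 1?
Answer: -20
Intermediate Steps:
F(K, c) = 4
k(a) = -2*a
r(Y) = -3 + Y
u(H) = 7
Q = -5 (Q = 2 - 1*7 = 2 - 7 = -5)
F(5, -3)*Q = 4*(-5) = -20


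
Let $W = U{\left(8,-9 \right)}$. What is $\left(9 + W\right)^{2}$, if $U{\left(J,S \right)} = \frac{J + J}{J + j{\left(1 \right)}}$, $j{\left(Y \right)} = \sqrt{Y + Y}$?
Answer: $\frac{117777}{961} - \frac{5488 \sqrt{2}}{961} \approx 114.48$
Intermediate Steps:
$j{\left(Y \right)} = \sqrt{2} \sqrt{Y}$ ($j{\left(Y \right)} = \sqrt{2 Y} = \sqrt{2} \sqrt{Y}$)
$U{\left(J,S \right)} = \frac{2 J}{J + \sqrt{2}}$ ($U{\left(J,S \right)} = \frac{J + J}{J + \sqrt{2} \sqrt{1}} = \frac{2 J}{J + \sqrt{2} \cdot 1} = \frac{2 J}{J + \sqrt{2}}$)
$W = \frac{16}{8 + \sqrt{2}}$ ($W = 2 \cdot 8 \frac{1}{8 + \sqrt{2}} = \frac{16}{8 + \sqrt{2}} \approx 1.6996$)
$\left(9 + W\right)^{2} = \left(9 + \left(\frac{64}{31} - \frac{8 \sqrt{2}}{31}\right)\right)^{2} = \left(\frac{343}{31} - \frac{8 \sqrt{2}}{31}\right)^{2}$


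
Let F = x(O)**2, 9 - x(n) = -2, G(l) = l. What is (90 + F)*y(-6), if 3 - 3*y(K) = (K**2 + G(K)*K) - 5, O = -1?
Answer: -13504/3 ≈ -4501.3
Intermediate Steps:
x(n) = 11 (x(n) = 9 - 1*(-2) = 9 + 2 = 11)
y(K) = 8/3 - 2*K**2/3 (y(K) = 1 - ((K**2 + K*K) - 5)/3 = 1 - ((K**2 + K**2) - 5)/3 = 1 - (2*K**2 - 5)/3 = 1 - (-5 + 2*K**2)/3 = 1 + (5/3 - 2*K**2/3) = 8/3 - 2*K**2/3)
F = 121 (F = 11**2 = 121)
(90 + F)*y(-6) = (90 + 121)*(8/3 - 2/3*(-6)**2) = 211*(8/3 - 2/3*36) = 211*(8/3 - 24) = 211*(-64/3) = -13504/3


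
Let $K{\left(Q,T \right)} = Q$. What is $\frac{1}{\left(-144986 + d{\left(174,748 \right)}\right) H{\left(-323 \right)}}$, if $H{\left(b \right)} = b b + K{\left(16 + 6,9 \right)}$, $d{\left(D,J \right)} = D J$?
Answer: $- \frac{1}{1547942734} \approx -6.4602 \cdot 10^{-10}$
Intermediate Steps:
$H{\left(b \right)} = 22 + b^{2}$ ($H{\left(b \right)} = b b + \left(16 + 6\right) = b^{2} + 22 = 22 + b^{2}$)
$\frac{1}{\left(-144986 + d{\left(174,748 \right)}\right) H{\left(-323 \right)}} = \frac{1}{\left(-144986 + 174 \cdot 748\right) \left(22 + \left(-323\right)^{2}\right)} = \frac{1}{\left(-144986 + 130152\right) \left(22 + 104329\right)} = \frac{1}{\left(-14834\right) 104351} = \left(- \frac{1}{14834}\right) \frac{1}{104351} = - \frac{1}{1547942734}$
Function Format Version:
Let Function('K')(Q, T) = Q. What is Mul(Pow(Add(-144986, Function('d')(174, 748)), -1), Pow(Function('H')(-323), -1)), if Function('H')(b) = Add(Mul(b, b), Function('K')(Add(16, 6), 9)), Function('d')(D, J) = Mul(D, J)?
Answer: Rational(-1, 1547942734) ≈ -6.4602e-10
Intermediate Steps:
Function('H')(b) = Add(22, Pow(b, 2)) (Function('H')(b) = Add(Mul(b, b), Add(16, 6)) = Add(Pow(b, 2), 22) = Add(22, Pow(b, 2)))
Mul(Pow(Add(-144986, Function('d')(174, 748)), -1), Pow(Function('H')(-323), -1)) = Mul(Pow(Add(-144986, Mul(174, 748)), -1), Pow(Add(22, Pow(-323, 2)), -1)) = Mul(Pow(Add(-144986, 130152), -1), Pow(Add(22, 104329), -1)) = Mul(Pow(-14834, -1), Pow(104351, -1)) = Mul(Rational(-1, 14834), Rational(1, 104351)) = Rational(-1, 1547942734)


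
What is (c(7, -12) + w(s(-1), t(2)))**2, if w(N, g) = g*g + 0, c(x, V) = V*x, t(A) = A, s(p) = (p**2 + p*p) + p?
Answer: 6400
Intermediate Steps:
s(p) = p + 2*p**2 (s(p) = (p**2 + p**2) + p = 2*p**2 + p = p + 2*p**2)
w(N, g) = g**2 (w(N, g) = g**2 + 0 = g**2)
(c(7, -12) + w(s(-1), t(2)))**2 = (-12*7 + 2**2)**2 = (-84 + 4)**2 = (-80)**2 = 6400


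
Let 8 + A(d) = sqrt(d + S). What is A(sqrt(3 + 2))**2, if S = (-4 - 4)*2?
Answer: (8 - I*sqrt(16 - sqrt(5)))**2 ≈ 50.236 - 59.36*I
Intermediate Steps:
S = -16 (S = -8*2 = -16)
A(d) = -8 + sqrt(-16 + d) (A(d) = -8 + sqrt(d - 16) = -8 + sqrt(-16 + d))
A(sqrt(3 + 2))**2 = (-8 + sqrt(-16 + sqrt(3 + 2)))**2 = (-8 + sqrt(-16 + sqrt(5)))**2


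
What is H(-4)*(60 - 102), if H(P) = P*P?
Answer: -672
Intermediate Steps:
H(P) = P²
H(-4)*(60 - 102) = (-4)²*(60 - 102) = 16*(-42) = -672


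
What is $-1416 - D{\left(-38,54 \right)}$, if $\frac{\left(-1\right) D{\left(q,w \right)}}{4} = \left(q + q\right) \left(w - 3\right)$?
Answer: $-16920$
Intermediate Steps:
$D{\left(q,w \right)} = - 8 q \left(-3 + w\right)$ ($D{\left(q,w \right)} = - 4 \left(q + q\right) \left(w - 3\right) = - 4 \cdot 2 q \left(-3 + w\right) = - 8 q \left(-3 + w\right)$)
$-1416 - D{\left(-38,54 \right)} = -1416 - 8 \left(-38\right) \left(3 - 54\right) = -1416 - 8 \left(-38\right) \left(-51\right) = -1416 - 15504 = -16920$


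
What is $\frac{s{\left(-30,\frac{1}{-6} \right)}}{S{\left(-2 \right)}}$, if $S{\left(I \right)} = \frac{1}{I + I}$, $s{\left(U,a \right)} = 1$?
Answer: $-4$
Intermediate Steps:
$S{\left(I \right)} = \frac{1}{2 I}$
$\frac{s{\left(-30,\frac{1}{-6} \right)}}{S{\left(-2 \right)}} = 1 \frac{1}{\frac{1}{2} \frac{1}{-2}} = 1 \frac{1}{\frac{1}{2} \left(- \frac{1}{2}\right)} = 1 \frac{1}{- \frac{1}{4}} = 1 \left(-4\right) = -4$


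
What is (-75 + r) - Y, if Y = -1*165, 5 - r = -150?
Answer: 245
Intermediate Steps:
r = 155 (r = 5 - 1*(-150) = 5 + 150 = 155)
Y = -165
(-75 + r) - Y = (-75 + 155) - 1*(-165) = 80 + 165 = 245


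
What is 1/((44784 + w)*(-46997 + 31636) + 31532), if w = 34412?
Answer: -1/1216498224 ≈ -8.2203e-10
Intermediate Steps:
1/((44784 + w)*(-46997 + 31636) + 31532) = 1/((44784 + 34412)*(-46997 + 31636) + 31532) = 1/(79196*(-15361) + 31532) = 1/(-1216529756 + 31532) = 1/(-1216498224) = -1/1216498224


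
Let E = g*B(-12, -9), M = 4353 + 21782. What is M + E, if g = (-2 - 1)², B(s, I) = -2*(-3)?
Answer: 26189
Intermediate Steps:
M = 26135
B(s, I) = 6
g = 9 (g = (-3)² = 9)
E = 54 (E = 9*6 = 54)
M + E = 26135 + 54 = 26189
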